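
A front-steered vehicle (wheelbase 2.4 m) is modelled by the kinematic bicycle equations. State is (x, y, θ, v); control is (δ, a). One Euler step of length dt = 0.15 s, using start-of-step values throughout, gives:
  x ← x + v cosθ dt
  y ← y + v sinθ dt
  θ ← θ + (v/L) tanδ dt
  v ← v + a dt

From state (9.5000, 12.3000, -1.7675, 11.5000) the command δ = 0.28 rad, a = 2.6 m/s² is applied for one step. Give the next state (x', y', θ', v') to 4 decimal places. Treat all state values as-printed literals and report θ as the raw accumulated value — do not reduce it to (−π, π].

(9.1629, 10.6083, -1.5608, 11.8900)

x' = 9.5000 + 11.5000·cos(-1.7675)·0.15 = 9.1629
y' = 12.3000 + 11.5000·sin(-1.7675)·0.15 = 10.6083
θ' = -1.7675 + (11.5000/2.4)·tan(0.28)·0.15 = -1.5608
v' = 11.5000 + 2.6000·0.15 = 11.8900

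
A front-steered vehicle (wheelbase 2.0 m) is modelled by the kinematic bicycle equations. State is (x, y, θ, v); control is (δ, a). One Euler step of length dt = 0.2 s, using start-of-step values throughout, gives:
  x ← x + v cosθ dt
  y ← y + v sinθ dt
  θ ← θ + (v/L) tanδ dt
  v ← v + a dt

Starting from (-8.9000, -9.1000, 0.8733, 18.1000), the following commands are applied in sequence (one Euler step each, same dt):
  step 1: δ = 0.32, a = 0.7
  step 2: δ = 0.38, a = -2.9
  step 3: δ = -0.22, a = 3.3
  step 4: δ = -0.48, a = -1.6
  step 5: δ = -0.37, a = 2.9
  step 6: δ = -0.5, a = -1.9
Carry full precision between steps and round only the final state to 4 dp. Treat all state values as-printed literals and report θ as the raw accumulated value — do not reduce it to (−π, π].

after step 1 (δ=0.32, a=0.7): (-6.574871, -6.325441, 1.473115, 18.240000)
after step 2 (δ=0.38, a=-2.9): (-6.219096, -2.694831, 2.201644, 17.660000)
after step 3 (δ=-0.22, a=3.3): (-8.302372, 0.157358, 1.806732, 18.320000)
after step 4 (δ=-0.48, a=-1.6): (-9.158842, 3.719851, 0.852973, 18.000000)
after step 5 (δ=-0.37, a=2.9): (-6.790953, 6.431511, 0.154819, 18.580000)
after step 6 (δ=-0.5, a=-1.9): (-3.119398, 7.004523, -0.860211, 18.200000)

(-3.1194, 7.0045, -0.8602, 18.2000)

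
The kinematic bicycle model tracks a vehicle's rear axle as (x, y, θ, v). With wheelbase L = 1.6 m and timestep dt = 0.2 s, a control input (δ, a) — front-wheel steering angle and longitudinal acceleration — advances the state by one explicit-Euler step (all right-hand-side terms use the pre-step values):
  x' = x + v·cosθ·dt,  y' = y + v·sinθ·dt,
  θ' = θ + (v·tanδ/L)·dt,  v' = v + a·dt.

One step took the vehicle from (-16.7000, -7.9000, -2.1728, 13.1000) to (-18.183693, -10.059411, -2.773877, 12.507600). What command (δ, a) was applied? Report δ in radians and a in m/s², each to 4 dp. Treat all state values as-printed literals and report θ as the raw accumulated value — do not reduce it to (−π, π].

δ = -0.3518, a = -2.9620

a = (v'−v)/dt = (-0.592400)/0.2 = -2.9620
Δθ = θ'−θ = -0.601077;  (v·dt/L) = 13.1000·0.2/1.6 = 1.637500
tan δ = Δθ·L/(v·dt) = -0.367070  →  δ = -0.3518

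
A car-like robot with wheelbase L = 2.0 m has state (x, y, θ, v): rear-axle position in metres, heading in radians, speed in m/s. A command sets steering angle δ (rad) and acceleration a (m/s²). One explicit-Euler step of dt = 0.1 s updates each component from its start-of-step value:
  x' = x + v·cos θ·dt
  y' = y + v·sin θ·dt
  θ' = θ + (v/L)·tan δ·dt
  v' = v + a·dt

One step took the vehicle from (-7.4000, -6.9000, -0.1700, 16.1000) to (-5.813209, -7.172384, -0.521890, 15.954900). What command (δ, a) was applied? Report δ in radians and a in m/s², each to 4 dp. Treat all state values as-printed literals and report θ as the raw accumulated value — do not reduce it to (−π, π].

δ = -0.4121, a = -1.4510

a = (v'−v)/dt = (-0.145100)/0.1 = -1.4510
Δθ = θ'−θ = -0.351890;  (v·dt/L) = 16.1000·0.1/2.0 = 0.805000
tan δ = Δθ·L/(v·dt) = -0.437130  →  δ = -0.4121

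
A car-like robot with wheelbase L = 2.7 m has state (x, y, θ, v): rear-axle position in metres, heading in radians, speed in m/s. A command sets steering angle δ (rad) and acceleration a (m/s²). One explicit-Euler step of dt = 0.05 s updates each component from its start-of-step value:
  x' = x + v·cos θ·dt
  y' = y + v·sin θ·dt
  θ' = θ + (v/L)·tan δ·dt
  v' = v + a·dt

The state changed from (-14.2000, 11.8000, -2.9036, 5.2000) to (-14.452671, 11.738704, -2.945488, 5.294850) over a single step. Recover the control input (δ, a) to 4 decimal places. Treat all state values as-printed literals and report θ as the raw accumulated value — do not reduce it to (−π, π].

δ = -0.4103, a = 1.8970

a = (v'−v)/dt = (0.094850)/0.05 = 1.8970
Δθ = θ'−θ = -0.041888;  (v·dt/L) = 5.2000·0.05/2.7 = 0.096296
tan δ = Δθ·L/(v·dt) = -0.434991  →  δ = -0.4103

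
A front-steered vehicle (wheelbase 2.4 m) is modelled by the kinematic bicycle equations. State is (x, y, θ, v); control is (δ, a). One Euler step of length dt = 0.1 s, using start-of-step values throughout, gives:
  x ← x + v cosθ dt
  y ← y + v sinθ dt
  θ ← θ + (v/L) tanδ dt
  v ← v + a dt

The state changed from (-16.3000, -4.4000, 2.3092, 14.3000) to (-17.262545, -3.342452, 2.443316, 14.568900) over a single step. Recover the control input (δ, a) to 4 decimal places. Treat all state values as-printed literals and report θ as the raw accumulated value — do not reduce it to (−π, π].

a = (v'−v)/dt = (0.268900)/0.1 = 2.6890
Δθ = θ'−θ = 0.134116;  (v·dt/L) = 14.3000·0.1/2.4 = 0.595833
tan δ = Δθ·L/(v·dt) = 0.225090  →  δ = 0.2214

δ = 0.2214, a = 2.6890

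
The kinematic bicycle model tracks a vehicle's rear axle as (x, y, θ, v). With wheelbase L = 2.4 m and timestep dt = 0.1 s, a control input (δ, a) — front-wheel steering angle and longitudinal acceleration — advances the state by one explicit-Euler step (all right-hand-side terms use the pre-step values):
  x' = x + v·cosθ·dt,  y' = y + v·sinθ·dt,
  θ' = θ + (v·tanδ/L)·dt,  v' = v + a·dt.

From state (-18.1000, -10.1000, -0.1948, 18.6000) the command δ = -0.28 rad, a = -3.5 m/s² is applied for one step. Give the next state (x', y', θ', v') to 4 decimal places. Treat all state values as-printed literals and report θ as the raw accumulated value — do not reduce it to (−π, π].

x' = -18.1000 + 18.6000·cos(-0.1948)·0.1 = -16.2752
y' = -10.1000 + 18.6000·sin(-0.1948)·0.1 = -10.4600
θ' = -0.1948 + (18.6000/2.4)·tan(-0.28)·0.1 = -0.4177
v' = 18.6000 − 3.5000·0.1 = 18.2500

(-16.2752, -10.4600, -0.4177, 18.2500)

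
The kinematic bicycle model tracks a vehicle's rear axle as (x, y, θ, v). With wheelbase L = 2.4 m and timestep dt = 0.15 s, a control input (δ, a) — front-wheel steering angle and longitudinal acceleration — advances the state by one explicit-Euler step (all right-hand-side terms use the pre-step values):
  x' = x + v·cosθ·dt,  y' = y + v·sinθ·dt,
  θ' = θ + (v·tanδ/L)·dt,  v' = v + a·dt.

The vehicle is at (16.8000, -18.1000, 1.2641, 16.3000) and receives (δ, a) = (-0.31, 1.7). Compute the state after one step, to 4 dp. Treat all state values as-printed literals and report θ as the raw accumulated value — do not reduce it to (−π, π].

x' = 16.8000 + 16.3000·cos(1.2641)·0.15 = 17.5382
y' = -18.1000 + 16.3000·sin(1.2641)·0.15 = -15.7691
θ' = 1.2641 + (16.3000/2.4)·tan(-0.31)·0.15 = 0.9378
v' = 16.3000 + 1.7000·0.15 = 16.5550

(17.5382, -15.7691, 0.9378, 16.5550)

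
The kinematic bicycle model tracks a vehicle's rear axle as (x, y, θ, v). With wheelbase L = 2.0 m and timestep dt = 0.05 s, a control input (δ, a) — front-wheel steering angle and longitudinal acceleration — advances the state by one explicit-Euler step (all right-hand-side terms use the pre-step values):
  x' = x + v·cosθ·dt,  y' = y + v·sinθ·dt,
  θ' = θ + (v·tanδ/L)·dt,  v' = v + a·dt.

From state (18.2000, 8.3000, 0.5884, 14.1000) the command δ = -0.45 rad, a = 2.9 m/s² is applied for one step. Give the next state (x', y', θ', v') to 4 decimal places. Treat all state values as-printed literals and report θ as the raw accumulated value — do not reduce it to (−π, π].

(18.7864, 8.6913, 0.4181, 14.2450)

x' = 18.2000 + 14.1000·cos(0.5884)·0.05 = 18.7864
y' = 8.3000 + 14.1000·sin(0.5884)·0.05 = 8.6913
θ' = 0.5884 + (14.1000/2.0)·tan(-0.45)·0.05 = 0.4181
v' = 14.1000 + 2.9000·0.05 = 14.2450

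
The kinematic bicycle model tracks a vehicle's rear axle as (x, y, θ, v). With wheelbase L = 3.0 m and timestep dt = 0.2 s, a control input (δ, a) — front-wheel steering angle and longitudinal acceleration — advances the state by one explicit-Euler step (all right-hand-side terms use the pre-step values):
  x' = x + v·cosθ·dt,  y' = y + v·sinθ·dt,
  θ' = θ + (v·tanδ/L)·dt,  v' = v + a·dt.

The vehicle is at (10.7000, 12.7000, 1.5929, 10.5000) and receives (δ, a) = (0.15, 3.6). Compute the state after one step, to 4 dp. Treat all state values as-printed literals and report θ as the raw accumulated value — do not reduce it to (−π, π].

x' = 10.7000 + 10.5000·cos(1.5929)·0.2 = 10.6536
y' = 12.7000 + 10.5000·sin(1.5929)·0.2 = 14.7995
θ' = 1.5929 + (10.5000/3.0)·tan(0.15)·0.2 = 1.6987
v' = 10.5000 + 3.6000·0.2 = 11.2200

(10.6536, 14.7995, 1.6987, 11.2200)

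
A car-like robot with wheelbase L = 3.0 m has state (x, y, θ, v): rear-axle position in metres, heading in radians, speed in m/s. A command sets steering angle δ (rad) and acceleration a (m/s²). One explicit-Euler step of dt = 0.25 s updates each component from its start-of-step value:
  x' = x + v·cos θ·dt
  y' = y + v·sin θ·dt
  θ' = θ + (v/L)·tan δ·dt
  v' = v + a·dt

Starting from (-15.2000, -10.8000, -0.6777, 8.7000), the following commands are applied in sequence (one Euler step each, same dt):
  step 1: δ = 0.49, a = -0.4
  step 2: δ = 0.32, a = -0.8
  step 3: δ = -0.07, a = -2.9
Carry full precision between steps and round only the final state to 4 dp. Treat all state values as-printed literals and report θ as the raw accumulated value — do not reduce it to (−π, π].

after step 1 (δ=0.49, a=-0.4): (-13.505638, -12.163731, -0.290994, 8.600000)
after step 2 (δ=0.32, a=-0.8): (-11.446026, -12.780575, -0.053498, 8.400000)
after step 3 (δ=-0.07, a=-2.9): (-9.349030, -12.892867, -0.102578, 7.675000)

(-9.3490, -12.8929, -0.1026, 7.6750)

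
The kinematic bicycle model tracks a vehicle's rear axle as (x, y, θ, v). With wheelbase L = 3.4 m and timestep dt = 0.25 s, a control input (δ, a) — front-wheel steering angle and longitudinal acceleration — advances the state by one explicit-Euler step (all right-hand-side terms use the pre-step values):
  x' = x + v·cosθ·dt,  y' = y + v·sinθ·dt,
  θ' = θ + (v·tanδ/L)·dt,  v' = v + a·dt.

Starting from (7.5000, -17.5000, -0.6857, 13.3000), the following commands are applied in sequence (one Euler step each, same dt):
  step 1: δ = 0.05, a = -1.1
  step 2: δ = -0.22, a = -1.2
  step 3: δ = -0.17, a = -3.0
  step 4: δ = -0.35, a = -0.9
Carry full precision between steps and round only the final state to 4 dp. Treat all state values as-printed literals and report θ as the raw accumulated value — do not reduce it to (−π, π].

after step 1 (δ=0.05, a=-1.1): (10.073470, -19.605440, -0.636762, 13.025000)
after step 2 (δ=-0.22, a=-1.2): (12.691577, -21.541590, -0.850927, 12.725000)
after step 3 (δ=-0.17, a=-3.0): (14.788932, -23.933547, -1.011540, 11.975000)
after step 4 (δ=-0.35, a=-0.9): (16.377284, -26.471198, -1.332953, 11.750000)

(16.3773, -26.4712, -1.3330, 11.7500)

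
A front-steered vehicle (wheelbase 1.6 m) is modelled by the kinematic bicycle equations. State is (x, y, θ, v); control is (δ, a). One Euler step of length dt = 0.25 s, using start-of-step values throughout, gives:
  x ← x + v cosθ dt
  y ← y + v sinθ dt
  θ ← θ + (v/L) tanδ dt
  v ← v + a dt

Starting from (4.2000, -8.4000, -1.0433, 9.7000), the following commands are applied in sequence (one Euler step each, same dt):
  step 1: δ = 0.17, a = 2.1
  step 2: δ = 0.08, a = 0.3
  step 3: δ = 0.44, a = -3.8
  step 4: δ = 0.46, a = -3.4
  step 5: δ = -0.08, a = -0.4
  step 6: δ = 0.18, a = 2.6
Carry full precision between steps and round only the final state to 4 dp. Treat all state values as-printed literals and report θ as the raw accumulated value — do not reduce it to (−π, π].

after step 1 (δ=0.17, a=2.1): (5.420676, -10.495370, -0.783133, 10.225000)
after step 2 (δ=0.08, a=0.3): (7.232308, -12.298812, -0.655047, 10.300000)
after step 3 (δ=0.44, a=-3.8): (9.274333, -13.867492, 0.102616, 9.350000)
after step 4 (δ=0.46, a=-3.4): (11.599537, -13.628049, 0.826435, 8.500000)
after step 5 (δ=-0.08, a=-0.4): (13.039229, -12.065067, 0.719958, 8.400000)
after step 6 (δ=0.18, a=2.6): (14.618079, -10.680425, 0.958793, 9.050000)

(14.6181, -10.6804, 0.9588, 9.0500)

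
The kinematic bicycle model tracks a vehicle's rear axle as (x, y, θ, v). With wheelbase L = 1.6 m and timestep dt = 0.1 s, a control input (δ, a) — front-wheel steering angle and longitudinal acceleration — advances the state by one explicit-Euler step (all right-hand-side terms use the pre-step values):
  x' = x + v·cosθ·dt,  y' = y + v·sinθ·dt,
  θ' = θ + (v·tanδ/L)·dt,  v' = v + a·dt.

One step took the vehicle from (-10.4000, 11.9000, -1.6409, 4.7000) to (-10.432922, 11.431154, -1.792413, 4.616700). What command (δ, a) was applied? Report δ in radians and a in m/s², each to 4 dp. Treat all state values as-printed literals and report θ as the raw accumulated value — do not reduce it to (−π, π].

δ = -0.4762, a = -0.8330

a = (v'−v)/dt = (-0.083300)/0.1 = -0.8330
Δθ = θ'−θ = -0.151513;  (v·dt/L) = 4.7000·0.1/1.6 = 0.293750
tan δ = Δθ·L/(v·dt) = -0.515789  →  δ = -0.4762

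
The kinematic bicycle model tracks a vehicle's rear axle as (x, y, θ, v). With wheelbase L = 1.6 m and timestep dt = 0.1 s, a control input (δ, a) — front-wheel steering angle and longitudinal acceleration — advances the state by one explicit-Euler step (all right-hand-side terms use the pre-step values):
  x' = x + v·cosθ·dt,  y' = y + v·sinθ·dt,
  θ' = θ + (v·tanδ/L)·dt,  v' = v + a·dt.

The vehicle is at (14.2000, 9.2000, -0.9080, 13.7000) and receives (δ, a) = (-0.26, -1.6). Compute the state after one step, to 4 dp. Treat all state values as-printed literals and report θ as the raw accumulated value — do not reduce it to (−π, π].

x' = 14.2000 + 13.7000·cos(-0.9080)·0.1 = 15.0430
y' = 9.2000 + 13.7000·sin(-0.9080)·0.1 = 8.1201
θ' = -0.9080 + (13.7000/1.6)·tan(-0.26)·0.1 = -1.1358
v' = 13.7000 − 1.6000·0.1 = 13.5400

(15.0430, 8.1201, -1.1358, 13.5400)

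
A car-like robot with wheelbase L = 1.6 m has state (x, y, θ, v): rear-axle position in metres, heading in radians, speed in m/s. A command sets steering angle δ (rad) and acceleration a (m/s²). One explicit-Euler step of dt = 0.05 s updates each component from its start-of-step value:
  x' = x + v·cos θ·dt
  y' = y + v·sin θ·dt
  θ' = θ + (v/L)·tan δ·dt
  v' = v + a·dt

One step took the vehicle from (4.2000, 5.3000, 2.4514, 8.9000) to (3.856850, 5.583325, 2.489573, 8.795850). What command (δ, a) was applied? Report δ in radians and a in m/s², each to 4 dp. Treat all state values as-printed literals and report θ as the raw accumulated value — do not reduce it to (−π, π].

δ = 0.1364, a = -2.0830

a = (v'−v)/dt = (-0.104150)/0.05 = -2.0830
Δθ = θ'−θ = 0.038173;  (v·dt/L) = 8.9000·0.05/1.6 = 0.278125
tan δ = Δθ·L/(v·dt) = 0.137251  →  δ = 0.1364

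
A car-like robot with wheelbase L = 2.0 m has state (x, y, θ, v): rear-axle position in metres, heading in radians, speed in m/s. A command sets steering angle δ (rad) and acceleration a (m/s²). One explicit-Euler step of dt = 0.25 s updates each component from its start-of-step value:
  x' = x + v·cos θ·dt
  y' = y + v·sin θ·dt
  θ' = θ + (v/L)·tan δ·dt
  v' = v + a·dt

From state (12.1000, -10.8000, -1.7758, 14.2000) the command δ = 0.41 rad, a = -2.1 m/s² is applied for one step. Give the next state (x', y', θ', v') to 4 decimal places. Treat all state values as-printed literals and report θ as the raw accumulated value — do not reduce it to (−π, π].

x' = 12.1000 + 14.2000·cos(-1.7758)·0.25 = 11.3773
y' = -10.8000 + 14.2000·sin(-1.7758)·0.25 = -14.2757
θ' = -1.7758 + (14.2000/2.0)·tan(0.41)·0.25 = -1.0043
v' = 14.2000 − 2.1000·0.25 = 13.6750

(11.3773, -14.2757, -1.0043, 13.6750)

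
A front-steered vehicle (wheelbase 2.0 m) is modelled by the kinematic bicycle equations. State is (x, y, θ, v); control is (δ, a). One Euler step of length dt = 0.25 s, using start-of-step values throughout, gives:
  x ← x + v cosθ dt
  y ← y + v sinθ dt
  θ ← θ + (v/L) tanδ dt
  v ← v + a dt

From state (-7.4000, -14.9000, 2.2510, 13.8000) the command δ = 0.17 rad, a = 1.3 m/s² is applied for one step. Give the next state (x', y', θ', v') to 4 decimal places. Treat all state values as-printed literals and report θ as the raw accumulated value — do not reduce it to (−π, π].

(-9.5699, -12.2178, 2.5471, 14.1250)

x' = -7.4000 + 13.8000·cos(2.2510)·0.25 = -9.5699
y' = -14.9000 + 13.8000·sin(2.2510)·0.25 = -12.2178
θ' = 2.2510 + (13.8000/2.0)·tan(0.17)·0.25 = 2.5471
v' = 13.8000 + 1.3000·0.25 = 14.1250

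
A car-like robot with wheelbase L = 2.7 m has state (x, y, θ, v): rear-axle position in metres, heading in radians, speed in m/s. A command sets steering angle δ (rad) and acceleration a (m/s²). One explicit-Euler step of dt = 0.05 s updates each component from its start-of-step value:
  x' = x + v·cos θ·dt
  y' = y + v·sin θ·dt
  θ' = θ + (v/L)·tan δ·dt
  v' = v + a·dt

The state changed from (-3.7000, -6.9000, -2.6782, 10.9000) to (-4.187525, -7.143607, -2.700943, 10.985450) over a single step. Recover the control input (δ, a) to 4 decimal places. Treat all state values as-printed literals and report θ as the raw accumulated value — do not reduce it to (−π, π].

δ = -0.1122, a = 1.7090

a = (v'−v)/dt = (0.085450)/0.05 = 1.7090
Δθ = θ'−θ = -0.022743;  (v·dt/L) = 10.9000·0.05/2.7 = 0.201852
tan δ = Δθ·L/(v·dt) = -0.112672  →  δ = -0.1122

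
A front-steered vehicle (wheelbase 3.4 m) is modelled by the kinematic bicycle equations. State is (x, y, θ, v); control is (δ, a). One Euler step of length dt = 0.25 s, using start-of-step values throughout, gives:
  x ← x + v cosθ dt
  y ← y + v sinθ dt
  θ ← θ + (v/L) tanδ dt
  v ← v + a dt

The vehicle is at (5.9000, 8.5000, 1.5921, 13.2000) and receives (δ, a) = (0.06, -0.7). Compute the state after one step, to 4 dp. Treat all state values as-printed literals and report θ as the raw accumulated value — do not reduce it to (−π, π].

(5.8297, 11.7993, 1.6504, 13.0250)

x' = 5.9000 + 13.2000·cos(1.5921)·0.25 = 5.8297
y' = 8.5000 + 13.2000·sin(1.5921)·0.25 = 11.7993
θ' = 1.5921 + (13.2000/3.4)·tan(0.06)·0.25 = 1.6504
v' = 13.2000 − 0.7000·0.25 = 13.0250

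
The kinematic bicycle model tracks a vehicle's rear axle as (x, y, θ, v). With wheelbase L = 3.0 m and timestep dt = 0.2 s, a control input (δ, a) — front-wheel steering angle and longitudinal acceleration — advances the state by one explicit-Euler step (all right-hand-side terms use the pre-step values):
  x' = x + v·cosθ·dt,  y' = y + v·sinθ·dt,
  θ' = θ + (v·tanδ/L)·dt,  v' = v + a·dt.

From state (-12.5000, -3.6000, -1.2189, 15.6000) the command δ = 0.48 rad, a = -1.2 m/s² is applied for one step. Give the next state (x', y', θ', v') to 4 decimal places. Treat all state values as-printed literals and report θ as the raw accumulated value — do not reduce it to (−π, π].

(-11.4246, -6.5288, -0.6775, 15.3600)

x' = -12.5000 + 15.6000·cos(-1.2189)·0.2 = -11.4246
y' = -3.6000 + 15.6000·sin(-1.2189)·0.2 = -6.5288
θ' = -1.2189 + (15.6000/3.0)·tan(0.48)·0.2 = -0.6775
v' = 15.6000 − 1.2000·0.2 = 15.3600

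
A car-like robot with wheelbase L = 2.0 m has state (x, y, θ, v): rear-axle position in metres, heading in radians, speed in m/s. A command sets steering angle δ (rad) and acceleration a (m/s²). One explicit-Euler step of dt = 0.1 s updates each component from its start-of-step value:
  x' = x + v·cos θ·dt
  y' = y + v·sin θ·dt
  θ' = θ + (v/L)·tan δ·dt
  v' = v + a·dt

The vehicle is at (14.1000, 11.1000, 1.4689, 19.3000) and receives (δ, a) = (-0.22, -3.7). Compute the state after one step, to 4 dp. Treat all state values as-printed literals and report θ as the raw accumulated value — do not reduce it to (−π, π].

x' = 14.1000 + 19.3000·cos(1.4689)·0.1 = 14.2963
y' = 11.1000 + 19.3000·sin(1.4689)·0.1 = 13.0200
θ' = 1.4689 + (19.3000/2.0)·tan(-0.22)·0.1 = 1.2531
v' = 19.3000 − 3.7000·0.1 = 18.9300

(14.2963, 13.0200, 1.2531, 18.9300)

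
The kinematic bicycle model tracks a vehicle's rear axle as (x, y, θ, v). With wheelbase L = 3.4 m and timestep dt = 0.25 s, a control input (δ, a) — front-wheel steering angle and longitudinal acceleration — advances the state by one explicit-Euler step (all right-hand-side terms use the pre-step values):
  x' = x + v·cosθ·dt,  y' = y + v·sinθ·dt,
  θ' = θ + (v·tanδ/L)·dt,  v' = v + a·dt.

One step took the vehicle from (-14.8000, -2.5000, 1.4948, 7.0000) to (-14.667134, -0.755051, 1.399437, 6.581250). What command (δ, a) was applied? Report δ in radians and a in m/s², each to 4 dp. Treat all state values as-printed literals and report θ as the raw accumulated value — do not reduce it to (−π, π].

a = (v'−v)/dt = (-0.418750)/0.25 = -1.6750
Δθ = θ'−θ = -0.095363;  (v·dt/L) = 7.0000·0.25/3.4 = 0.514706
tan δ = Δθ·L/(v·dt) = -0.185277  →  δ = -0.1832

δ = -0.1832, a = -1.6750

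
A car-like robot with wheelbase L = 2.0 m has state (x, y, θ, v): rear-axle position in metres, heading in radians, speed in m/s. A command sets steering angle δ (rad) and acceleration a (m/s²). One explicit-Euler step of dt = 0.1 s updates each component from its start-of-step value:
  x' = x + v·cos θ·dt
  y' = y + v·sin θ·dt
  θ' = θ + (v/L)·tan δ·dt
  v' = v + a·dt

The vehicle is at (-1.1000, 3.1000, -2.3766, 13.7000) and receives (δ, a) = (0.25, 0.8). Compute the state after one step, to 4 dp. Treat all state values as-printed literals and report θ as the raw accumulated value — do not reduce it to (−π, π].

(-2.0883, 2.1512, -2.2017, 13.7800)

x' = -1.1000 + 13.7000·cos(-2.3766)·0.1 = -2.0883
y' = 3.1000 + 13.7000·sin(-2.3766)·0.1 = 2.1512
θ' = -2.3766 + (13.7000/2.0)·tan(0.25)·0.1 = -2.2017
v' = 13.7000 + 0.8000·0.1 = 13.7800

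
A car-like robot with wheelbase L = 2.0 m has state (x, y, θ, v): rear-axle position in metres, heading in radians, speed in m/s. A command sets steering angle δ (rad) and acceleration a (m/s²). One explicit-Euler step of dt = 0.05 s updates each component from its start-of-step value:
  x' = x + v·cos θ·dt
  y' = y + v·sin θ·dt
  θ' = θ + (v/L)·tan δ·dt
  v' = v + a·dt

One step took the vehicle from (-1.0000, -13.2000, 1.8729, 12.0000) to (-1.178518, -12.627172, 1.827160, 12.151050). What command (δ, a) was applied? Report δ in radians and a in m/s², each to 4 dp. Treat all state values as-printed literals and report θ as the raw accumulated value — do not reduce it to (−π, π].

δ = -0.1513, a = 3.0210

a = (v'−v)/dt = (0.151050)/0.05 = 3.0210
Δθ = θ'−θ = -0.045740;  (v·dt/L) = 12.0000·0.05/2.0 = 0.300000
tan δ = Δθ·L/(v·dt) = -0.152467  →  δ = -0.1513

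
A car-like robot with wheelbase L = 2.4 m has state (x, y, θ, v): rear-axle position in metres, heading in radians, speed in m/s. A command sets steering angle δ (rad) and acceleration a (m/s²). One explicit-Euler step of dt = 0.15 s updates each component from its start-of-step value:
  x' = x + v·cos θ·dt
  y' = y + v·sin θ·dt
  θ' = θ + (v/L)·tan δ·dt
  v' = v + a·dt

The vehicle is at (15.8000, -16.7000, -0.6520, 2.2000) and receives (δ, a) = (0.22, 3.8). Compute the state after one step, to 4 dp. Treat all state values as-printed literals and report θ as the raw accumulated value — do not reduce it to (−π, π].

x' = 15.8000 + 2.2000·cos(-0.6520)·0.15 = 16.0623
y' = -16.7000 + 2.2000·sin(-0.6520)·0.15 = -16.9002
θ' = -0.6520 + (2.2000/2.4)·tan(0.22)·0.15 = -0.6213
v' = 2.2000 + 3.8000·0.15 = 2.7700

(16.0623, -16.9002, -0.6213, 2.7700)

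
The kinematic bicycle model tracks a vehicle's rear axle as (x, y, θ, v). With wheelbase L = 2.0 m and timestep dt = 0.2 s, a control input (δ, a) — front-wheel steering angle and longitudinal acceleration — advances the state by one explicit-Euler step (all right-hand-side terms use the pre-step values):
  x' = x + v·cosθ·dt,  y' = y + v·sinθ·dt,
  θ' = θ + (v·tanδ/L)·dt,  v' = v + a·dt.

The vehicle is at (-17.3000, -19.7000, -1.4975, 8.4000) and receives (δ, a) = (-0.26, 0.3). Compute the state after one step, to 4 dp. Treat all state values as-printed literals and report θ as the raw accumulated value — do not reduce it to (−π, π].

(-17.1770, -21.3755, -1.7210, 8.4600)

x' = -17.3000 + 8.4000·cos(-1.4975)·0.2 = -17.1770
y' = -19.7000 + 8.4000·sin(-1.4975)·0.2 = -21.3755
θ' = -1.4975 + (8.4000/2.0)·tan(-0.26)·0.2 = -1.7210
v' = 8.4000 + 0.3000·0.2 = 8.4600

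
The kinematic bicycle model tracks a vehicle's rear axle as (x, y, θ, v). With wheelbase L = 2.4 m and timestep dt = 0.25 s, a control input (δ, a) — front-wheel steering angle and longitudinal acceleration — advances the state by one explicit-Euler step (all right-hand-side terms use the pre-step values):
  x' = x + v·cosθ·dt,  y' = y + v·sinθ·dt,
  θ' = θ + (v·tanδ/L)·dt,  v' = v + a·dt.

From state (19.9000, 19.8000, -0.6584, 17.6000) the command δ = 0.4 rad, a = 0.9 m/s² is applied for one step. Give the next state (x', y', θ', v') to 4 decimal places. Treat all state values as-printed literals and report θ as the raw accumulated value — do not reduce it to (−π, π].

(23.3803, 17.1079, 0.1167, 17.8250)

x' = 19.9000 + 17.6000·cos(-0.6584)·0.25 = 23.3803
y' = 19.8000 + 17.6000·sin(-0.6584)·0.25 = 17.1079
θ' = -0.6584 + (17.6000/2.4)·tan(0.4)·0.25 = 0.1167
v' = 17.6000 + 0.9000·0.25 = 17.8250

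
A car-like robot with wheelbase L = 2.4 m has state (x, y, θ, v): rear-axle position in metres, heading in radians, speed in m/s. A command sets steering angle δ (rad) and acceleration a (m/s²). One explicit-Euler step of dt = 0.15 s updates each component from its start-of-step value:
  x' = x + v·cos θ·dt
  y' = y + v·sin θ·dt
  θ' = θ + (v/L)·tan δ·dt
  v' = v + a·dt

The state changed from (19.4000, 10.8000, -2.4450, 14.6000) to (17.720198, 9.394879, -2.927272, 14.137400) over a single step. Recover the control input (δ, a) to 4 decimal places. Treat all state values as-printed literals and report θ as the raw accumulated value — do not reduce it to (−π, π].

δ = -0.4862, a = -3.0840

a = (v'−v)/dt = (-0.462600)/0.15 = -3.0840
Δθ = θ'−θ = -0.482272;  (v·dt/L) = 14.6000·0.15/2.4 = 0.912500
tan δ = Δθ·L/(v·dt) = -0.528517  →  δ = -0.4862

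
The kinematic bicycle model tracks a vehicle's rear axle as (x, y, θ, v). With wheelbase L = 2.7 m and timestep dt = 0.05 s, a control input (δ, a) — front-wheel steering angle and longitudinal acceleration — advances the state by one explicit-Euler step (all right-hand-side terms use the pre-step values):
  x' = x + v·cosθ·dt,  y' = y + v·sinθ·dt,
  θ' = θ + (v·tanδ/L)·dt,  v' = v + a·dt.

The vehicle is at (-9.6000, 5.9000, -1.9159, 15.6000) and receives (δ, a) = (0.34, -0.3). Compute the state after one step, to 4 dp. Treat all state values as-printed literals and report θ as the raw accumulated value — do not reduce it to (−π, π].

(-9.8639, 5.1660, -1.8137, 15.5850)

x' = -9.6000 + 15.6000·cos(-1.9159)·0.05 = -9.8639
y' = 5.9000 + 15.6000·sin(-1.9159)·0.05 = 5.1660
θ' = -1.9159 + (15.6000/2.7)·tan(0.34)·0.05 = -1.8137
v' = 15.6000 − 0.3000·0.05 = 15.5850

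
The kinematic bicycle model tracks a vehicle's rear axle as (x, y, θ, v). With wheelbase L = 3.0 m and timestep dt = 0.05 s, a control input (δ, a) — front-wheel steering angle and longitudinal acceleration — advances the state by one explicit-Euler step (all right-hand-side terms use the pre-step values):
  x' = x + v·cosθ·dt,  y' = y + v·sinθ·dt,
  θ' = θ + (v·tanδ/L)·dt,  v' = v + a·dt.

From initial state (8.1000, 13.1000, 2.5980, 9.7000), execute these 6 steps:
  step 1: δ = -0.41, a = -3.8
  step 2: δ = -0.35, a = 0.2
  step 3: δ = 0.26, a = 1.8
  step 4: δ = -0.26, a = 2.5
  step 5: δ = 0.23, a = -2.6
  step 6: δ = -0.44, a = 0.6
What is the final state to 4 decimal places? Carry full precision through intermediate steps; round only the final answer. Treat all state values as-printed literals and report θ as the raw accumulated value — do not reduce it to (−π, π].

(5.7675, 14.7915, 2.4321, 9.6350)

after step 1 (δ=-0.41, a=-3.8): (7.684910, 13.350849, 2.527735, 9.510000)
after step 2 (δ=-0.35, a=0.2): (7.296221, 13.624749, 2.469878, 9.520000)
after step 3 (δ=0.26, a=1.8): (6.923629, 13.920978, 2.512086, 9.610000)
after step 4 (δ=-0.26, a=2.5): (6.535232, 14.203870, 2.469479, 9.735000)
after step 5 (δ=0.23, a=-2.6): (6.154347, 14.506941, 2.507468, 9.605000)
after step 6 (δ=-0.44, a=0.6): (5.767462, 14.791476, 2.432104, 9.635000)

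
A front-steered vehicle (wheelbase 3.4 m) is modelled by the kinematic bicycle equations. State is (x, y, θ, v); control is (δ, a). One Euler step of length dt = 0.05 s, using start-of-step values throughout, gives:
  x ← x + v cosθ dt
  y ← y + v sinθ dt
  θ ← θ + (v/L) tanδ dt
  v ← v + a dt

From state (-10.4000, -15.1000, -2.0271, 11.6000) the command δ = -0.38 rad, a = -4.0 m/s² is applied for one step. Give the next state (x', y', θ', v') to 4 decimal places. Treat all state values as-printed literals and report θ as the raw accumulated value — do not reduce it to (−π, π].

(-10.6556, -15.6207, -2.0952, 11.4000)

x' = -10.4000 + 11.6000·cos(-2.0271)·0.05 = -10.6556
y' = -15.1000 + 11.6000·sin(-2.0271)·0.05 = -15.6207
θ' = -2.0271 + (11.6000/3.4)·tan(-0.38)·0.05 = -2.0952
v' = 11.6000 − 4.0000·0.05 = 11.4000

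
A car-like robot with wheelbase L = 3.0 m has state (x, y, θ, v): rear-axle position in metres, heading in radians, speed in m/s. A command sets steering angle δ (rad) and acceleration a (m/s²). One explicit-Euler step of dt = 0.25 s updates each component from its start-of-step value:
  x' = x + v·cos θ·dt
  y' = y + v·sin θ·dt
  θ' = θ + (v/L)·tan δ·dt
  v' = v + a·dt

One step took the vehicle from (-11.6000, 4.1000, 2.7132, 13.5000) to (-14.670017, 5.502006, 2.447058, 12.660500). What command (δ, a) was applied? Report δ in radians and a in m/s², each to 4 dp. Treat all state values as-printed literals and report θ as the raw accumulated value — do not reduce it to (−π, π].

δ = -0.2323, a = -3.3580

a = (v'−v)/dt = (-0.839500)/0.25 = -3.3580
Δθ = θ'−θ = -0.266142;  (v·dt/L) = 13.5000·0.25/3.0 = 1.125000
tan δ = Δθ·L/(v·dt) = -0.236571  →  δ = -0.2323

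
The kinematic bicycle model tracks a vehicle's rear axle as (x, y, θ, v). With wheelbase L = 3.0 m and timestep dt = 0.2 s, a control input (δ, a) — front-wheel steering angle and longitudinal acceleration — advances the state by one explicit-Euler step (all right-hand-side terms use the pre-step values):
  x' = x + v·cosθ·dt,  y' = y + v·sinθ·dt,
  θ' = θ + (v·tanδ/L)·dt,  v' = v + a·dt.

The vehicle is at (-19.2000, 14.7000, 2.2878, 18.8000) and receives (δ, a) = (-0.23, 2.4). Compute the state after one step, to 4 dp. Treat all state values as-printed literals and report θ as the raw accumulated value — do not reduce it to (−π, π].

x' = -19.2000 + 18.8000·cos(2.2878)·0.2 = -21.6708
y' = 14.7000 + 18.8000·sin(2.2878)·0.2 = 17.5342
θ' = 2.2878 + (18.8000/3.0)·tan(-0.23)·0.2 = 1.9943
v' = 18.8000 + 2.4000·0.2 = 19.2800

(-21.6708, 17.5342, 1.9943, 19.2800)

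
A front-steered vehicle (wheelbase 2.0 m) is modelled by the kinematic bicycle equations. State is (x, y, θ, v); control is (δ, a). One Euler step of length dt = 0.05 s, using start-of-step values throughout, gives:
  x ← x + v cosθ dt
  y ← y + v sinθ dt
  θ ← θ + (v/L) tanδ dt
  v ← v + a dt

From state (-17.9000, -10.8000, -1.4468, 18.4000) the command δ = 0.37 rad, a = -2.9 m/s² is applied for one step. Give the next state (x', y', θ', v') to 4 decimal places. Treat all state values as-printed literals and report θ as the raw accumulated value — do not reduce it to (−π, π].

x' = -17.9000 + 18.4000·cos(-1.4468)·0.05 = -17.7862
y' = -10.8000 + 18.4000·sin(-1.4468)·0.05 = -11.7129
θ' = -1.4468 + (18.4000/2.0)·tan(0.37)·0.05 = -1.2684
v' = 18.4000 − 2.9000·0.05 = 18.2550

(-17.7862, -11.7129, -1.2684, 18.2550)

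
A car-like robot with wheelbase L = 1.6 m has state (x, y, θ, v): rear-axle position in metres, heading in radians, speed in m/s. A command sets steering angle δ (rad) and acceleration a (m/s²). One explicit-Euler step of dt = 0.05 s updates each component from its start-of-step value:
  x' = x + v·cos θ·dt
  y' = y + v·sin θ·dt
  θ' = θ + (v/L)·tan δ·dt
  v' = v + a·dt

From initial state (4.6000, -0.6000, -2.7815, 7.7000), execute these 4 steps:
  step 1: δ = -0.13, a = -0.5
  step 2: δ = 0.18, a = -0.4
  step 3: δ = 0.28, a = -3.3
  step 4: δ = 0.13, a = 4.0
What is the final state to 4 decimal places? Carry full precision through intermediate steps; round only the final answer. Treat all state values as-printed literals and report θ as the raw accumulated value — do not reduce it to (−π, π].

(3.1813, -1.1586, -2.6699, 7.6900)

after step 1 (δ=-0.13, a=-0.5): (4.239692, -0.735659, -2.812959, 7.675000)
after step 2 (δ=0.18, a=-0.4): (3.876479, -0.859514, -2.769314, 7.655000)
after step 3 (δ=0.28, a=-3.3): (3.519947, -0.998735, -2.700526, 7.490000)
after step 4 (δ=0.13, a=4.0): (3.181288, -1.158611, -2.669925, 7.690000)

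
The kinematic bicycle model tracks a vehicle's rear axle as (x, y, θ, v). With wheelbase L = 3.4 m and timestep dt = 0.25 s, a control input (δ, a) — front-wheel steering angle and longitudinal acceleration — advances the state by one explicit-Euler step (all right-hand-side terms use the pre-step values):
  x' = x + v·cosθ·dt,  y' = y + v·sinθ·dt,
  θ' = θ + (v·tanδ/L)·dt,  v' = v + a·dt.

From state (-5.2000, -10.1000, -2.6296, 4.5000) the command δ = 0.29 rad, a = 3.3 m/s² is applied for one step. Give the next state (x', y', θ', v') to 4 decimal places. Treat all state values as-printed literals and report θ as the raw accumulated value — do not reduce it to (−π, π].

x' = -5.2000 + 4.5000·cos(-2.6296)·0.25 = -6.1807
y' = -10.1000 + 4.5000·sin(-2.6296)·0.25 = -10.6512
θ' = -2.6296 + (4.5000/3.4)·tan(0.29)·0.25 = -2.5309
v' = 4.5000 + 3.3000·0.25 = 5.3250

(-6.1807, -10.6512, -2.5309, 5.3250)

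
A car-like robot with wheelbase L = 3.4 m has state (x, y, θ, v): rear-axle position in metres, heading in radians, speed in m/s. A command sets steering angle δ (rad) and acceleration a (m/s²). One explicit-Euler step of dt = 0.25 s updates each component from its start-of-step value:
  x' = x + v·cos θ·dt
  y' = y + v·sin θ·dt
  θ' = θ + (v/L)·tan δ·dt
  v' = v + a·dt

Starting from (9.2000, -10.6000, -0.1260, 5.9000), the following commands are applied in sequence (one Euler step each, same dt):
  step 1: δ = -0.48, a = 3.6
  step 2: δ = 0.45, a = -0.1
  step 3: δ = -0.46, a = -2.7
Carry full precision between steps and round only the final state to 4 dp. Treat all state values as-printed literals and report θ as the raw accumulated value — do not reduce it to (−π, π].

after step 1 (δ=-0.48, a=3.6): (10.663307, -10.785359, -0.351853, 6.800000)
after step 2 (δ=0.45, a=-0.1): (12.259158, -11.371243, -0.110326, 6.775000)
after step 3 (δ=-0.46, a=-2.7): (13.942610, -11.557729, -0.357139, 6.100000)

(13.9426, -11.5577, -0.3571, 6.1000)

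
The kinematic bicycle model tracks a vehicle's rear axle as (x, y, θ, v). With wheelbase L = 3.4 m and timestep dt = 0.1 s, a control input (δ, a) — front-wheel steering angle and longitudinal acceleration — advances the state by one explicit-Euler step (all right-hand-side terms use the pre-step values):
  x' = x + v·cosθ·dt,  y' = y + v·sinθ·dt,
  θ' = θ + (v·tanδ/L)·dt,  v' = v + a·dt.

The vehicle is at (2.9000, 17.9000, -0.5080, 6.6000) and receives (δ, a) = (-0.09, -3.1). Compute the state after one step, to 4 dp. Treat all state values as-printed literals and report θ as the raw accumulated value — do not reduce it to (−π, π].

x' = 2.9000 + 6.6000·cos(-0.5080)·0.1 = 3.4767
y' = 17.9000 + 6.6000·sin(-0.5080)·0.1 = 17.5790
θ' = -0.5080 + (6.6000/3.4)·tan(-0.09)·0.1 = -0.5255
v' = 6.6000 − 3.1000·0.1 = 6.2900

(3.4767, 17.5790, -0.5255, 6.2900)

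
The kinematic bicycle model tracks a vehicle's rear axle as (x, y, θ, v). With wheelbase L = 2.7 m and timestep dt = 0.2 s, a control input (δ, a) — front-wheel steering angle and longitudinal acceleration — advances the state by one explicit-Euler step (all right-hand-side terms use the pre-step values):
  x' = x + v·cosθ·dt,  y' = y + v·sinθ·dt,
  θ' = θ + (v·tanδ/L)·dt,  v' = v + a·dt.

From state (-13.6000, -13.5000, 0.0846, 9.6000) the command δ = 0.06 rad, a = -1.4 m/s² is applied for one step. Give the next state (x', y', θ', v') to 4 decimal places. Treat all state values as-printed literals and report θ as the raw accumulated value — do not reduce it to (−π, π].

x' = -13.6000 + 9.6000·cos(0.0846)·0.2 = -11.6869
y' = -13.5000 + 9.6000·sin(0.0846)·0.2 = -13.3378
θ' = 0.0846 + (9.6000/2.7)·tan(0.06)·0.2 = 0.1273
v' = 9.6000 − 1.4000·0.2 = 9.3200

(-11.6869, -13.3378, 0.1273, 9.3200)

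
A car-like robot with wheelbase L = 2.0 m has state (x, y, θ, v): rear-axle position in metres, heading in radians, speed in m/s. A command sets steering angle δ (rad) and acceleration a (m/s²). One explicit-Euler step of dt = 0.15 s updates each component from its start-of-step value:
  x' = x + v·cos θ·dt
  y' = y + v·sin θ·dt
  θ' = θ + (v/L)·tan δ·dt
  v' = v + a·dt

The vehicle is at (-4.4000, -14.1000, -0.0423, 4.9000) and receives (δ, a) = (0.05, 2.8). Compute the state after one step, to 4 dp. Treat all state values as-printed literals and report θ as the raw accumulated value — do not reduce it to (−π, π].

(-3.6657, -14.1311, -0.0239, 5.3200)

x' = -4.4000 + 4.9000·cos(-0.0423)·0.15 = -3.6657
y' = -14.1000 + 4.9000·sin(-0.0423)·0.15 = -14.1311
θ' = -0.0423 + (4.9000/2.0)·tan(0.05)·0.15 = -0.0239
v' = 4.9000 + 2.8000·0.15 = 5.3200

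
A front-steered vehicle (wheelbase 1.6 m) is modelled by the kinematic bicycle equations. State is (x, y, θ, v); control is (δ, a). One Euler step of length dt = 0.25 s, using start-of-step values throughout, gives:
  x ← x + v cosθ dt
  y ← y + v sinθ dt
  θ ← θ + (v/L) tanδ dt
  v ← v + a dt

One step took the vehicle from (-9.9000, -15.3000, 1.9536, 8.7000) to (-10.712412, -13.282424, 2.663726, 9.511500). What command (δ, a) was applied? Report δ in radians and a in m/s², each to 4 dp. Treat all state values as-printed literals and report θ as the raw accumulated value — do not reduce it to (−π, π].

a = (v'−v)/dt = (0.811500)/0.25 = 3.2460
Δθ = θ'−θ = 0.710126;  (v·dt/L) = 8.7000·0.25/1.6 = 1.359375
tan δ = Δθ·L/(v·dt) = 0.522392  →  δ = 0.4814

δ = 0.4814, a = 3.2460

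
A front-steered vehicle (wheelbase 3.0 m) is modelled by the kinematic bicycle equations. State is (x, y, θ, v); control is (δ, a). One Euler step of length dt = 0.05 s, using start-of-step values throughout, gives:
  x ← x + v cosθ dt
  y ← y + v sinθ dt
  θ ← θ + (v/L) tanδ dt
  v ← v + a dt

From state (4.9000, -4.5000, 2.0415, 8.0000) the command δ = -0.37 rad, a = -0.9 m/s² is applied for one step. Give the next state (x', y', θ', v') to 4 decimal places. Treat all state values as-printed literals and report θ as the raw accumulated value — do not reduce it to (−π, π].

(4.7186, -4.1435, 1.9898, 7.9550)

x' = 4.9000 + 8.0000·cos(2.0415)·0.05 = 4.7186
y' = -4.5000 + 8.0000·sin(2.0415)·0.05 = -4.1435
θ' = 2.0415 + (8.0000/3.0)·tan(-0.37)·0.05 = 1.9898
v' = 8.0000 − 0.9000·0.05 = 7.9550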